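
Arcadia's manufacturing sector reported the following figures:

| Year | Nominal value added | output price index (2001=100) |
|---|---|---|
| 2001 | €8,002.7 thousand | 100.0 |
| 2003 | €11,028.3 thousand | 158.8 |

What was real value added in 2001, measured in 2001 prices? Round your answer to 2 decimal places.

Real value added = Nominal / (output price index/100) = 8002.7 / 1.000 = 8002.70.

€8,002.70 thousand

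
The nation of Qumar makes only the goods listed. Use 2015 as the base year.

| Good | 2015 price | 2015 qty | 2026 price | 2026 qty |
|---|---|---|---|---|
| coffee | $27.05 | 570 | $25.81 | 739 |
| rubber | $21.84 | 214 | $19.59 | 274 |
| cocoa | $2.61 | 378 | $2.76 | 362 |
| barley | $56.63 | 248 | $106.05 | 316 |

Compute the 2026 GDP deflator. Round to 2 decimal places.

131.55

Nominal GDP 2026 = 25.81·739 + 19.59·274 + 2.76·362 + 106.05·316 = 58952.17.
Real GDP 2026 (at 2015 prices) = 27.05·739 + 21.84·274 + 2.61·362 + 56.63·316 = 44814.01.
Deflator = Nominal/Real × 100 = 58952.17/44814.01 × 100 = 131.549.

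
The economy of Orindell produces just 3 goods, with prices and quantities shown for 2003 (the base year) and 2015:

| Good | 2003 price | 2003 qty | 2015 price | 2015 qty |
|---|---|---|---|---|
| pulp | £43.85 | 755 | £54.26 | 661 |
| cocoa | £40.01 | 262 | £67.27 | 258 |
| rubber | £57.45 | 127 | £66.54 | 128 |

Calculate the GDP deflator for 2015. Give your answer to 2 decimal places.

132.31

Nominal GDP 2015 = 54.26·661 + 67.27·258 + 66.54·128 = 61738.64.
Real GDP 2015 (at 2003 prices) = 43.85·661 + 40.01·258 + 57.45·128 = 46661.03.
Deflator = Nominal/Real × 100 = 61738.64/46661.03 × 100 = 132.313.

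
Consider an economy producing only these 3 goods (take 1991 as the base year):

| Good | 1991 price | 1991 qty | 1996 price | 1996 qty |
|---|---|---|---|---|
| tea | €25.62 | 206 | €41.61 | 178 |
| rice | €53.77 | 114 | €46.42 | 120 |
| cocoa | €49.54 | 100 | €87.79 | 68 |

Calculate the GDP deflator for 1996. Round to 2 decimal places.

131.74

Nominal GDP 1996 = 41.61·178 + 46.42·120 + 87.79·68 = 18946.70.
Real GDP 1996 (at 1991 prices) = 25.62·178 + 53.77·120 + 49.54·68 = 14381.48.
Deflator = Nominal/Real × 100 = 18946.70/14381.48 × 100 = 131.744.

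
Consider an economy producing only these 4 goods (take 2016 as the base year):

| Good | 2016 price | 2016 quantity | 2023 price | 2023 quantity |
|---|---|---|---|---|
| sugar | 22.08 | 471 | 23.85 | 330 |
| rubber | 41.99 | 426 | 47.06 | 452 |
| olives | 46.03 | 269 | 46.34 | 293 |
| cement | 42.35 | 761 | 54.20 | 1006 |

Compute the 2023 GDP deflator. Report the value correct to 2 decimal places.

118.08

Nominal GDP 2023 = 23.85·330 + 47.06·452 + 46.34·293 + 54.20·1006 = 97244.44.
Real GDP 2023 (at 2016 prices) = 22.08·330 + 41.99·452 + 46.03·293 + 42.35·1006 = 82356.77.
Deflator = Nominal/Real × 100 = 97244.44/82356.77 × 100 = 118.077.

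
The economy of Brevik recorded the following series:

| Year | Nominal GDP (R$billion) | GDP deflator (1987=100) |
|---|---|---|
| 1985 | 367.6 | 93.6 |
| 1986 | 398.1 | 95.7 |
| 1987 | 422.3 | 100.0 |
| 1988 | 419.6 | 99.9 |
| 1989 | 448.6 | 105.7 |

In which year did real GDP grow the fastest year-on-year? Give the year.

1986: real = 398.1/0.957 = 415.99; growth vs 1985 (392.74) = 5.92%.
1987: real = 422.3/1.000 = 422.30; growth vs 1986 (415.99) = 1.52%.
1988: real = 419.6/0.999 = 420.02; growth vs 1987 (422.30) = -0.54%.
1989: real = 448.6/1.057 = 424.41; growth vs 1988 (420.02) = 1.05%.

1986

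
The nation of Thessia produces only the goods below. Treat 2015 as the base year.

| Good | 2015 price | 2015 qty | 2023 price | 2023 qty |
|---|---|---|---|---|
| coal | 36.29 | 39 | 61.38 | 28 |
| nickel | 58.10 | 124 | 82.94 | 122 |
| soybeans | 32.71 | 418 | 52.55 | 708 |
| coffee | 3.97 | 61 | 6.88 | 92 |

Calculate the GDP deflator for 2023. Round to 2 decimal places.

157.06

Nominal GDP 2023 = 61.38·28 + 82.94·122 + 52.55·708 + 6.88·92 = 49675.68.
Real GDP 2023 (at 2015 prices) = 36.29·28 + 58.10·122 + 32.71·708 + 3.97·92 = 31628.24.
Deflator = Nominal/Real × 100 = 49675.68/31628.24 × 100 = 157.061.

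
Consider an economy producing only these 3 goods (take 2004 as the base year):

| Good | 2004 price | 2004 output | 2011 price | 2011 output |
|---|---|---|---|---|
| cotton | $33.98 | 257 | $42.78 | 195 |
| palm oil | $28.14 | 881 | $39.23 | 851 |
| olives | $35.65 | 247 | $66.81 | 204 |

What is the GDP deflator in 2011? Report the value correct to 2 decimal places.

Nominal GDP 2011 = 42.78·195 + 39.23·851 + 66.81·204 = 55356.07.
Real GDP 2011 (at 2004 prices) = 33.98·195 + 28.14·851 + 35.65·204 = 37845.84.
Deflator = Nominal/Real × 100 = 55356.07/37845.84 × 100 = 146.267.

146.27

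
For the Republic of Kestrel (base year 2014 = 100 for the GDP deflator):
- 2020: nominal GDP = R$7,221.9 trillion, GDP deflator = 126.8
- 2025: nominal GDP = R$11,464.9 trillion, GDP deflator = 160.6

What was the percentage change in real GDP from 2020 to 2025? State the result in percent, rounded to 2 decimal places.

Real GDP 2020 = 7221.9 / 1.268 = 5695.50.
Real GDP 2025 = 11464.9 / 1.606 = 7138.79.
Real growth = 7138.79 / 5695.50 − 1 = 0.2534.

25.34%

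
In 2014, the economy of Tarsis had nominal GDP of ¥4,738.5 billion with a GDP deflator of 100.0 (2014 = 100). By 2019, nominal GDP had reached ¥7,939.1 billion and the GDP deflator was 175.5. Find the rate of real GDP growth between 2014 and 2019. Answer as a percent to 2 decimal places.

-4.53%

Deflate each year: 2014 → 4738.5/1.000 = 4738.50; 2019 → 7939.1/1.755 = 4523.70.
So real GDP changed by 4523.70/4738.50 − 1 = -0.0453, i.e. -4.53%.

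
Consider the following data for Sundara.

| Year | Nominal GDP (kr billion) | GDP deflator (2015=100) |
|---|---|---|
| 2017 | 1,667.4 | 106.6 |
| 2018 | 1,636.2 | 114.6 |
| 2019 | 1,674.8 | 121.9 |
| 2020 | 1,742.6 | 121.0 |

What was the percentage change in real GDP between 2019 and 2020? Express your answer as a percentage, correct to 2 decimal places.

Real GDP 2019 = 1674.8/1.219 = 1373.91.
Real GDP 2020 = 1742.6/1.210 = 1440.17.
Change = 1440.17/1373.91 − 1 = 0.0482.

4.82%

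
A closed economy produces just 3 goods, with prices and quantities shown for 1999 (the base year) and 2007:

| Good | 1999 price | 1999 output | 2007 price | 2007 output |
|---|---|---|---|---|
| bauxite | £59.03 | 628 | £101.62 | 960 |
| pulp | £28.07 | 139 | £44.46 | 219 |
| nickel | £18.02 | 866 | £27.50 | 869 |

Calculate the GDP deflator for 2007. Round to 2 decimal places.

Nominal GDP 2007 = 101.62·960 + 44.46·219 + 27.50·869 = 131189.44.
Real GDP 2007 (at 1999 prices) = 59.03·960 + 28.07·219 + 18.02·869 = 78475.51.
Deflator = Nominal/Real × 100 = 131189.44/78475.51 × 100 = 167.172.

167.17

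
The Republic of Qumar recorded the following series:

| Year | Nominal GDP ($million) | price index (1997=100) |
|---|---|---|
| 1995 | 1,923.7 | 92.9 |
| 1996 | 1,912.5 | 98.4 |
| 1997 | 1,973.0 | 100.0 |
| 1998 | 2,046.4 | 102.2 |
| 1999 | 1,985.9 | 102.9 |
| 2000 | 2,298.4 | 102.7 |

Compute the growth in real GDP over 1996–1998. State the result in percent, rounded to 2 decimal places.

3.02%

Real GDP 1996 = 1912.5/0.984 = 1943.60.
Real GDP 1998 = 2046.4/1.022 = 2002.35.
Change = 2002.35/1943.60 − 1 = 0.0302.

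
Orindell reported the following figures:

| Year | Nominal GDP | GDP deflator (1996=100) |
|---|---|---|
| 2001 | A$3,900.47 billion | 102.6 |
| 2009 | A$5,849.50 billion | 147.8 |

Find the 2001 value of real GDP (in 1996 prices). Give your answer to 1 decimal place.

Real GDP = Nominal / (GDP deflator/100) = 3900.47 / 1.026 = 3801.63.

A$3,801.6 billion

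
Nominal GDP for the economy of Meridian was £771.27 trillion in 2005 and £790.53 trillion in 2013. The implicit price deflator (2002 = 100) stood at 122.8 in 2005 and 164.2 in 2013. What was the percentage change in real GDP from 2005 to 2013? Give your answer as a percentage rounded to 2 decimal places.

Deflate each year: 2005 → 771.27/1.228 = 628.07; 2013 → 790.53/1.642 = 481.44.
So real GDP changed by 481.44/628.07 − 1 = -0.2335, i.e. -23.35%.

-23.35%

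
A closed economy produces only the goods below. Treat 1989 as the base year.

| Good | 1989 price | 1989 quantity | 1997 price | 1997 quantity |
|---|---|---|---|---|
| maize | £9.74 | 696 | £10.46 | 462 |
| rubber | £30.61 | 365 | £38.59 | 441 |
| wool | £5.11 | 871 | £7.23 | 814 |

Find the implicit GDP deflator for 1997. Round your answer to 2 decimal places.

Nominal GDP 1997 = 10.46·462 + 38.59·441 + 7.23·814 = 27735.93.
Real GDP 1997 (at 1989 prices) = 9.74·462 + 30.61·441 + 5.11·814 = 22158.43.
Deflator = Nominal/Real × 100 = 27735.93/22158.43 × 100 = 125.171.

125.17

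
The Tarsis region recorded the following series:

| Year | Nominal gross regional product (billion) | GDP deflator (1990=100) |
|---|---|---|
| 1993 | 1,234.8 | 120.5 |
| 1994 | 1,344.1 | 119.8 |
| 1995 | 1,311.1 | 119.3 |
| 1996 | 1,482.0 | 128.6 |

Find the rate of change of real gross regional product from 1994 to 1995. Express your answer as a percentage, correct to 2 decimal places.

Real gross regional product 1994 = 1344.1/1.198 = 1121.95.
Real gross regional product 1995 = 1311.1/1.193 = 1098.99.
Change = 1098.99/1121.95 − 1 = -0.0205.

-2.05%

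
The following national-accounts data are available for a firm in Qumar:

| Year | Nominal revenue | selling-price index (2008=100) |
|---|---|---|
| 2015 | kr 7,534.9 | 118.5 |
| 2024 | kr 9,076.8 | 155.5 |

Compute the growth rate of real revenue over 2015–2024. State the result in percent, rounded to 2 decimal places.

-8.20%

Real revenue 2015 = 7534.9 / 1.185 = 6358.57.
Real revenue 2024 = 9076.8 / 1.555 = 5837.17.
Real growth = 5837.17 / 6358.57 − 1 = -0.0820.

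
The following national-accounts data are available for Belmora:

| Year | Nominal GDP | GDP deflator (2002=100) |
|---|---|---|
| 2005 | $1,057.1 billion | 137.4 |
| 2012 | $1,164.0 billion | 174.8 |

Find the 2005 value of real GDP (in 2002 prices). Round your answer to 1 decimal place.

Real GDP = Nominal / (GDP deflator/100) = 1057.1 / 1.374 = 769.36.

$769.4 billion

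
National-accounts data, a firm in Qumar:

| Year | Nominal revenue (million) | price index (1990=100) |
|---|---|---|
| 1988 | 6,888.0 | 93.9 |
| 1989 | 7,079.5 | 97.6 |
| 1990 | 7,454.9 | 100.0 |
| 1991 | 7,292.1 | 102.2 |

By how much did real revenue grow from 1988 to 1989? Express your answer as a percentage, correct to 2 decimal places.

Real revenue 1988 = 6888.0/0.939 = 7335.46.
Real revenue 1989 = 7079.5/0.976 = 7253.59.
Change = 7253.59/7335.46 − 1 = -0.0112.

-1.12%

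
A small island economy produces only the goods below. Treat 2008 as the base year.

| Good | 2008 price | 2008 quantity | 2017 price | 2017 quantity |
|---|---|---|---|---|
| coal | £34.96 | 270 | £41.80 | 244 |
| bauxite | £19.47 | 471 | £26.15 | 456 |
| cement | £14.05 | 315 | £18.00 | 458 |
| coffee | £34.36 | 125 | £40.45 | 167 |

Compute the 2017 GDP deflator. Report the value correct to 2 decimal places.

Nominal GDP 2017 = 41.80·244 + 26.15·456 + 18.00·458 + 40.45·167 = 37122.75.
Real GDP 2017 (at 2008 prices) = 34.96·244 + 19.47·456 + 14.05·458 + 34.36·167 = 29581.58.
Deflator = Nominal/Real × 100 = 37122.75/29581.58 × 100 = 125.493.

125.49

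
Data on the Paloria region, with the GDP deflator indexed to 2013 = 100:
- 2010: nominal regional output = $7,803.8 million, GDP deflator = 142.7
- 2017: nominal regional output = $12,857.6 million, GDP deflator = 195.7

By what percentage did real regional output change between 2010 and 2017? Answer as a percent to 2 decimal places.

20.14%

Deflate each year: 2010 → 7803.8/1.427 = 5468.68; 2017 → 12857.6/1.957 = 6570.06.
So real regional output changed by 6570.06/5468.68 − 1 = 0.2014, i.e. 20.14%.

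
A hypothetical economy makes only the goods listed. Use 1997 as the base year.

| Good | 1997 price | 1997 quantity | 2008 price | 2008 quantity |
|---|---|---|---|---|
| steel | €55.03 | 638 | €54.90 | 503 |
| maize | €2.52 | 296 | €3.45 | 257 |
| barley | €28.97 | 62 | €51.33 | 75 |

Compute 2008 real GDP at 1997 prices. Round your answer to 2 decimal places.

€30500.48

Real GDP 2008 = Σ (p_1997 × q_2008) = 55.03·503 + 2.52·257 + 28.97·75 = 30500.48.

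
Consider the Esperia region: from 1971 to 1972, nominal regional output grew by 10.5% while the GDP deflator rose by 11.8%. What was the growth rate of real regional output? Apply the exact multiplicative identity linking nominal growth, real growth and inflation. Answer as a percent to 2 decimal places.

(1 + g_nom) = (1 + g_real)(1 + π), so g_real = 1.1050 / 1.1180 − 1 = -0.01163.

-1.16%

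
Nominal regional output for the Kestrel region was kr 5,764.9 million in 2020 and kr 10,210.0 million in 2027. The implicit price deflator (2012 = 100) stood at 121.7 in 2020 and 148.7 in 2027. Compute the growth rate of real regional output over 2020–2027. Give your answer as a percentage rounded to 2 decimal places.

Real regional output 2020 = 5764.9 / 1.217 = 4736.98.
Real regional output 2027 = 10210.0 / 1.487 = 6866.17.
Real growth = 6866.17 / 4736.98 − 1 = 0.4495.

44.95%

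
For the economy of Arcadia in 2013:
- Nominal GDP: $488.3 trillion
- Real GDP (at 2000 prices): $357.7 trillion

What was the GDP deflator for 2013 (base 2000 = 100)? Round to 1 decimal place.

GDP deflator = (Nominal / Real) × 100 = 488.3 / 357.7 × 100 = 136.51.

136.5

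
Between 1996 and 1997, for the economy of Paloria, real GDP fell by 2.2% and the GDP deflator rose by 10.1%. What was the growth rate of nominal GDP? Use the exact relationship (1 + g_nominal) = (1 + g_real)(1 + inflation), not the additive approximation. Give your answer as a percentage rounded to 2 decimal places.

7.68%

(1 + g_nom) = (1 + g_real)(1 + π) = 0.9780 × 1.1010 = 1.07678.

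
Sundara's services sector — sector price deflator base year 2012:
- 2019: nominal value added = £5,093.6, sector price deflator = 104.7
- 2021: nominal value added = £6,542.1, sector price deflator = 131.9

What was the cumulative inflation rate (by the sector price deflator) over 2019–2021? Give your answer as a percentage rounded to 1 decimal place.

26.0%

Price-level change = 131.9 / 104.7 − 1 = 0.2598.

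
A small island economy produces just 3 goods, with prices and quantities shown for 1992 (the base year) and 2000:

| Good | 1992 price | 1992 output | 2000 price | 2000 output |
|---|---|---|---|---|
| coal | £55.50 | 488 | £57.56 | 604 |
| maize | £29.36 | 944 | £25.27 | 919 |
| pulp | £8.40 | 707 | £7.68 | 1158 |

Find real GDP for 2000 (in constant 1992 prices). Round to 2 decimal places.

£70231.04

Real GDP 2000 = Σ (p_1992 × q_2000) = 55.50·604 + 29.36·919 + 8.40·1158 = 70231.04.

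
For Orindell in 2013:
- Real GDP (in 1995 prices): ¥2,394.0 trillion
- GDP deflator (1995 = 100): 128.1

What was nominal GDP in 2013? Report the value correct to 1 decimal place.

Nominal GDP = Real × (GDP deflator/100) = 2394.0 × 1.281 = 3066.71.

¥3,066.7 trillion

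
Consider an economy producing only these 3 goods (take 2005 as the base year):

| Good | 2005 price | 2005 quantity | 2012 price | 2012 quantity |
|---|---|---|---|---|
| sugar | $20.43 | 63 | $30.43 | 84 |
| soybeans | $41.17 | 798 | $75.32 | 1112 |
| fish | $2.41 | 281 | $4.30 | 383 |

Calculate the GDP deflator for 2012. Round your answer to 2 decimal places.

Nominal GDP 2012 = 30.43·84 + 75.32·1112 + 4.30·383 = 87958.86.
Real GDP 2012 (at 2005 prices) = 20.43·84 + 41.17·1112 + 2.41·383 = 48420.19.
Deflator = Nominal/Real × 100 = 87958.86/48420.19 × 100 = 181.657.

181.66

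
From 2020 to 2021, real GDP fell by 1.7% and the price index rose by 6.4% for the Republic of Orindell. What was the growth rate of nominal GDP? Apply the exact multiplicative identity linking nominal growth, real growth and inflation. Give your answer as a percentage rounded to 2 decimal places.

4.59%

(1 + g_nom) = (1 + g_real)(1 + π) = 0.9830 × 1.0640 = 1.04591.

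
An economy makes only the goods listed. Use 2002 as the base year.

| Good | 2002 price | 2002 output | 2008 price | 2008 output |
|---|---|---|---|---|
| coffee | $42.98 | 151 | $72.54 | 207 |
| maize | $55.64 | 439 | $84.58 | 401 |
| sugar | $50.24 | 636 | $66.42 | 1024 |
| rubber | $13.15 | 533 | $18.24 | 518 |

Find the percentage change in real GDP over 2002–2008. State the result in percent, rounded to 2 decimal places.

Real GDP 2002 = Nominal GDP 2002 = 42.98·151 + 55.64·439 + 50.24·636 + 13.15·533 = 69877.53.
Real GDP 2008 (at 2002 prices) = 42.98·207 + 55.64·401 + 50.24·1024 + 13.15·518 = 89465.96.
Real growth = 89465.96/69877.53 − 1 = 0.2803.

28.03%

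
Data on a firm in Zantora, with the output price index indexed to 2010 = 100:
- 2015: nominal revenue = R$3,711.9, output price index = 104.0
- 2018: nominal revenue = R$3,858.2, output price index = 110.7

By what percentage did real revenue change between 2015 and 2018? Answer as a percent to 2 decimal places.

Real revenue 2015 = 3711.9 / 1.040 = 3569.13.
Real revenue 2018 = 3858.2 / 1.107 = 3485.28.
Real growth = 3485.28 / 3569.13 − 1 = -0.0235.

-2.35%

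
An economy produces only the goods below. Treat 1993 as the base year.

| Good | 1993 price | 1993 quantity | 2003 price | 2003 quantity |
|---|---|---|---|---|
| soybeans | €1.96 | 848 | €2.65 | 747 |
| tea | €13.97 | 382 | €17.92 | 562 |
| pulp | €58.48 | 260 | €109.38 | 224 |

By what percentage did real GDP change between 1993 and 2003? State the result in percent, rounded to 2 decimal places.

Real GDP 1993 = Nominal GDP 1993 = 1.96·848 + 13.97·382 + 58.48·260 = 22203.42.
Real GDP 2003 (at 1993 prices) = 1.96·747 + 13.97·562 + 58.48·224 = 22414.78.
Real growth = 22414.78/22203.42 − 1 = 0.0095.

0.95%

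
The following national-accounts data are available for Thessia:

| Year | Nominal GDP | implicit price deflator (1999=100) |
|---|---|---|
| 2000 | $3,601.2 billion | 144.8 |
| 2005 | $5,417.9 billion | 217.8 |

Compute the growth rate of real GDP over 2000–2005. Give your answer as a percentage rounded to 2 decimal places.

0.02%

Real GDP 2000 = 3601.2 / 1.448 = 2487.02.
Real GDP 2005 = 5417.9 / 2.178 = 2487.56.
Real growth = 2487.56 / 2487.02 − 1 = 0.0002.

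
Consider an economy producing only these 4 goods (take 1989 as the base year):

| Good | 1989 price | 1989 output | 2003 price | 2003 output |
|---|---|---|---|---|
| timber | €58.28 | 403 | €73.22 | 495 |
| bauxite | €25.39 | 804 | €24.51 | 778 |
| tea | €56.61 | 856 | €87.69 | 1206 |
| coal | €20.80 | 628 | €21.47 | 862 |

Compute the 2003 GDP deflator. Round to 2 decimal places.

Nominal GDP 2003 = 73.22·495 + 24.51·778 + 87.69·1206 + 21.47·862 = 179573.96.
Real GDP 2003 (at 1989 prices) = 58.28·495 + 25.39·778 + 56.61·1206 + 20.80·862 = 134803.28.
Deflator = Nominal/Real × 100 = 179573.96/134803.28 × 100 = 133.212.

133.21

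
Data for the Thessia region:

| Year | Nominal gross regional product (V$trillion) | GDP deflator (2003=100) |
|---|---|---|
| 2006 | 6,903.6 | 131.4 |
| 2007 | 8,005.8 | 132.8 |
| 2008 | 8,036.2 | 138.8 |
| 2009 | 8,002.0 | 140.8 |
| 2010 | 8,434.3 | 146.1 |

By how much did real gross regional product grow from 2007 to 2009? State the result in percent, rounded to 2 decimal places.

-5.73%

Real gross regional product 2007 = 8005.8/1.328 = 6028.46.
Real gross regional product 2009 = 8002.0/1.408 = 5683.24.
Change = 5683.24/6028.46 − 1 = -0.0573.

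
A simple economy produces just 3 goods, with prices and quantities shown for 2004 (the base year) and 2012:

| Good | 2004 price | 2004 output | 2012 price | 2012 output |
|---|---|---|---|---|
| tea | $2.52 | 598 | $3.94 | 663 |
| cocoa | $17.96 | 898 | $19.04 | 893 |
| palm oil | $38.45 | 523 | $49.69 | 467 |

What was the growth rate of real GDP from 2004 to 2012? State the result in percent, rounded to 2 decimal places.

-5.51%

Real GDP 2004 = Nominal GDP 2004 = 2.52·598 + 17.96·898 + 38.45·523 = 37744.39.
Real GDP 2012 (at 2004 prices) = 2.52·663 + 17.96·893 + 38.45·467 = 35665.19.
Real growth = 35665.19/37744.39 − 1 = -0.0551.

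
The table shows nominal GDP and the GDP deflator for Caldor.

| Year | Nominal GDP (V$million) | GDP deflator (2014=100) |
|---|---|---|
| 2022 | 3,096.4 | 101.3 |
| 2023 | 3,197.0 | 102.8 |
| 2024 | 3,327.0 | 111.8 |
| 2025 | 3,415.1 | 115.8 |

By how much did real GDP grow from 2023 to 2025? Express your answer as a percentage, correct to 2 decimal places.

Real GDP 2023 = 3197.0/1.028 = 3109.92.
Real GDP 2025 = 3415.1/1.158 = 2949.14.
Change = 2949.14/3109.92 − 1 = -0.0517.

-5.17%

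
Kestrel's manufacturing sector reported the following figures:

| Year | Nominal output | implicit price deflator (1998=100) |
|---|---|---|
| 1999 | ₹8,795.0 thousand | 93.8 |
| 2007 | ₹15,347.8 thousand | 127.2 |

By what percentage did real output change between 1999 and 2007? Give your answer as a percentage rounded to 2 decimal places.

Real output 1999 = 8795.0 / 0.938 = 9376.33.
Real output 2007 = 15347.8 / 1.272 = 12065.88.
Real growth = 12065.88 / 9376.33 − 1 = 0.2868.

28.68%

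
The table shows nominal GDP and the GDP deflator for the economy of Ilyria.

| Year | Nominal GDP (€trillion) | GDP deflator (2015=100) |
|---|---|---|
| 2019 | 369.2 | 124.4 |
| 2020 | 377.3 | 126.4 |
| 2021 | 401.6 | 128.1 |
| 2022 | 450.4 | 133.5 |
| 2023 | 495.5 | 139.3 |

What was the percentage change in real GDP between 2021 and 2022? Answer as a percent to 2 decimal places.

Real GDP 2021 = 401.6/1.281 = 313.51.
Real GDP 2022 = 450.4/1.335 = 337.38.
Change = 337.38/313.51 − 1 = 0.0761.

7.61%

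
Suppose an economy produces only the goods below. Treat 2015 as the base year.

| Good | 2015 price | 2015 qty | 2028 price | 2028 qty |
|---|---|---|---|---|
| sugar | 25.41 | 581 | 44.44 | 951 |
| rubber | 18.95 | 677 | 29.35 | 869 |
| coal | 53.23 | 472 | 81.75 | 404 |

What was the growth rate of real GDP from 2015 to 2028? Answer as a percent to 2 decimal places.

17.87%

Real GDP 2015 = Nominal GDP 2015 = 25.41·581 + 18.95·677 + 53.23·472 = 52716.92.
Real GDP 2028 (at 2015 prices) = 25.41·951 + 18.95·869 + 53.23·404 = 62137.38.
Real growth = 62137.38/52716.92 − 1 = 0.1787.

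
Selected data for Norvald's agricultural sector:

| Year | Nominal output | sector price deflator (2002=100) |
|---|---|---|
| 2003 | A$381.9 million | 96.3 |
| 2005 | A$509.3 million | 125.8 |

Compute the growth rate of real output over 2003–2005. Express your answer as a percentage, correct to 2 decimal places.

Deflate each year: 2003 → 381.9/0.963 = 396.57; 2005 → 509.3/1.258 = 404.85.
So real output changed by 404.85/396.57 − 1 = 0.0209, i.e. 2.09%.

2.09%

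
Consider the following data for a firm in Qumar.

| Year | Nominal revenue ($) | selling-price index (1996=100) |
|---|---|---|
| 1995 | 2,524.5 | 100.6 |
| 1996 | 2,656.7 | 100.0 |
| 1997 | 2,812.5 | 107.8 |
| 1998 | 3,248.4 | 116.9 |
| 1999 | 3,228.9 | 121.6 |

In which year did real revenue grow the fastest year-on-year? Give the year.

1996: real = 2656.7/1.000 = 2656.70; growth vs 1995 (2509.44) = 5.87%.
1997: real = 2812.5/1.078 = 2609.00; growth vs 1996 (2656.70) = -1.80%.
1998: real = 3248.4/1.169 = 2778.79; growth vs 1997 (2609.00) = 6.51%.
1999: real = 3228.9/1.216 = 2655.35; growth vs 1998 (2778.79) = -4.44%.

1998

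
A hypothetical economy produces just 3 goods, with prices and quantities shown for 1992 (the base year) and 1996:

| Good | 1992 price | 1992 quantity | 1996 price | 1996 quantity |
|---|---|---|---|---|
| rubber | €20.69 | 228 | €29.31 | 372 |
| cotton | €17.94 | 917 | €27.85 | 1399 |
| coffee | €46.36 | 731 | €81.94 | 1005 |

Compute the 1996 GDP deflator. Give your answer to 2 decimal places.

Nominal GDP 1996 = 29.31·372 + 27.85·1399 + 81.94·1005 = 132215.17.
Real GDP 1996 (at 1992 prices) = 20.69·372 + 17.94·1399 + 46.36·1005 = 79386.54.
Deflator = Nominal/Real × 100 = 132215.17/79386.54 × 100 = 166.546.

166.55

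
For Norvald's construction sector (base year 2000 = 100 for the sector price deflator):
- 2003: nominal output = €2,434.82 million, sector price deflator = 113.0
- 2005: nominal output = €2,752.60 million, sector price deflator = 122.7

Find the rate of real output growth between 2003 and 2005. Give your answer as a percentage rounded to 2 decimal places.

Real output 2003 = 2434.82 / 1.130 = 2154.71.
Real output 2005 = 2752.60 / 1.227 = 2243.36.
Real growth = 2243.36 / 2154.71 − 1 = 0.0411.

4.11%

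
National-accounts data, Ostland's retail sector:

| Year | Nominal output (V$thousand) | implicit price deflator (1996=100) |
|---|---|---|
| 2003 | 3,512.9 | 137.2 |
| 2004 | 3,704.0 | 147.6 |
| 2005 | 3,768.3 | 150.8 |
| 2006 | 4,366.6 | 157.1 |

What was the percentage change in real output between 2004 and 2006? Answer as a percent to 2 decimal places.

Real output 2004 = 3704.0/1.476 = 2509.49.
Real output 2006 = 4366.6/1.571 = 2779.50.
Change = 2779.50/2509.49 − 1 = 0.1076.

10.76%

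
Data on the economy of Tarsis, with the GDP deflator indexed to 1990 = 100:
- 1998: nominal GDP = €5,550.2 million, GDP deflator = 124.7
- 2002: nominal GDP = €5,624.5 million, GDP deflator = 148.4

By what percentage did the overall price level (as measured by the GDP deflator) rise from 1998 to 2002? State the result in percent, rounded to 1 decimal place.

Price-level change = 148.4 / 124.7 − 1 = 0.1901.

19.0%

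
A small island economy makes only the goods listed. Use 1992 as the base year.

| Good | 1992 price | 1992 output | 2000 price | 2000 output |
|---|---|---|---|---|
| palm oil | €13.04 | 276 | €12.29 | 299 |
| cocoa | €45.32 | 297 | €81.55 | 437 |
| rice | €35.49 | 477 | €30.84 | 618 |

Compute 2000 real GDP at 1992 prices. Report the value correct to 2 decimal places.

€45636.62

Real GDP 2000 = Σ (p_1992 × q_2000) = 13.04·299 + 45.32·437 + 35.49·618 = 45636.62.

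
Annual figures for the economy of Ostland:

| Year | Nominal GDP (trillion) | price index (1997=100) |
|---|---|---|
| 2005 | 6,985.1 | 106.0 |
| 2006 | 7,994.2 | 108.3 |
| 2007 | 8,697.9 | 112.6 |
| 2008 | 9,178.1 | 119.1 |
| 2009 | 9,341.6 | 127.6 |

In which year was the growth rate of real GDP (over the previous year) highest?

2006: real = 7994.2/1.083 = 7381.53; growth vs 2005 (6589.72) = 12.02%.
2007: real = 8697.9/1.126 = 7724.60; growth vs 2006 (7381.53) = 4.65%.
2008: real = 9178.1/1.191 = 7706.21; growth vs 2007 (7724.60) = -0.24%.
2009: real = 9341.6/1.276 = 7321.00; growth vs 2008 (7706.21) = -5.00%.

2006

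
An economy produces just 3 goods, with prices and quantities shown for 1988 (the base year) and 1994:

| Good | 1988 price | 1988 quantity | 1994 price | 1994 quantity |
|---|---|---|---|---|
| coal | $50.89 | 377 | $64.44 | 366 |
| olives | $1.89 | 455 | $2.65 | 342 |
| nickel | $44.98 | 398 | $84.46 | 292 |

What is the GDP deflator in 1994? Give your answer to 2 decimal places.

Nominal GDP 1994 = 64.44·366 + 2.65·342 + 84.46·292 = 49153.66.
Real GDP 1994 (at 1988 prices) = 50.89·366 + 1.89·342 + 44.98·292 = 32406.28.
Deflator = Nominal/Real × 100 = 49153.66/32406.28 × 100 = 151.679.

151.68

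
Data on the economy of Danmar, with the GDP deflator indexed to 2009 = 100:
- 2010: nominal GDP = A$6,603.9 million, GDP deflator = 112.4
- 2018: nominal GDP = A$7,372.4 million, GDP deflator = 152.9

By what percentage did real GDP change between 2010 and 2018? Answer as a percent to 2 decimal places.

Real GDP 2010 = 6603.9 / 1.124 = 5875.36.
Real GDP 2018 = 7372.4 / 1.529 = 4821.71.
Real growth = 4821.71 / 5875.36 − 1 = -0.1793.

-17.93%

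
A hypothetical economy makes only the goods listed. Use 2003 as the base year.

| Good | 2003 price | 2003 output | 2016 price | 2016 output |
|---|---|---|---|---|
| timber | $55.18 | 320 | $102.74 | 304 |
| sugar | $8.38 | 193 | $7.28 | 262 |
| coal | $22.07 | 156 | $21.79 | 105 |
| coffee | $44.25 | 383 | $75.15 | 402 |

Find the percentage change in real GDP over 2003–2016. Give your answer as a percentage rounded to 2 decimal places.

-1.49%

Real GDP 2003 = Nominal GDP 2003 = 55.18·320 + 8.38·193 + 22.07·156 + 44.25·383 = 39665.61.
Real GDP 2016 (at 2003 prices) = 55.18·304 + 8.38·262 + 22.07·105 + 44.25·402 = 39076.13.
Real growth = 39076.13/39665.61 − 1 = -0.0149.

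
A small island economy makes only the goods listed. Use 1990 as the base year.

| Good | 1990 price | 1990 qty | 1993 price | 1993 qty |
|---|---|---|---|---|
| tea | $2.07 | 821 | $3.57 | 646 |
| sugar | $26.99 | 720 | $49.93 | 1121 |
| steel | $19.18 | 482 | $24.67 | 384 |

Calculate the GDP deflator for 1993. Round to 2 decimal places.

Nominal GDP 1993 = 3.57·646 + 49.93·1121 + 24.67·384 = 67751.03.
Real GDP 1993 (at 1990 prices) = 2.07·646 + 26.99·1121 + 19.18·384 = 38958.13.
Deflator = Nominal/Real × 100 = 67751.03/38958.13 × 100 = 173.907.

173.91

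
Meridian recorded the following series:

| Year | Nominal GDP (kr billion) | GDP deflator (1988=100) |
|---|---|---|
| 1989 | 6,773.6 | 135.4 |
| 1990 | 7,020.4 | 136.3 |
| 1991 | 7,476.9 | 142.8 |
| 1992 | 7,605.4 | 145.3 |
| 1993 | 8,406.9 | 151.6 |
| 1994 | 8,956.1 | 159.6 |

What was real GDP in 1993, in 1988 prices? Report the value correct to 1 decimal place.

Real GDP 1993 = 8406.9 / 1.516 = 5545.45.

kr 5,545.4 billion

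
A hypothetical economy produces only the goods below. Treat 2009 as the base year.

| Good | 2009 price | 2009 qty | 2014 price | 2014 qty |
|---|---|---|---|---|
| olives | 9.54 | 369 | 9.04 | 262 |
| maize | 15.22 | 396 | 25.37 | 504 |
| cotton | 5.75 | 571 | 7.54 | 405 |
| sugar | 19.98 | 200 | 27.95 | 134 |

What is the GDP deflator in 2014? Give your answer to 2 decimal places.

144.66

Nominal GDP 2014 = 9.04·262 + 25.37·504 + 7.54·405 + 27.95·134 = 21953.96.
Real GDP 2014 (at 2009 prices) = 9.54·262 + 15.22·504 + 5.75·405 + 19.98·134 = 15176.43.
Deflator = Nominal/Real × 100 = 21953.96/15176.43 × 100 = 144.658.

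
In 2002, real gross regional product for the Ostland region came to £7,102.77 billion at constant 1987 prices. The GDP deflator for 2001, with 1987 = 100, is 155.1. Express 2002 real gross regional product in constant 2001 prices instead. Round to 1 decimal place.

£11,016.4 billion

Real gross regional product in 2001 prices = Real gross regional product in 1987 prices × (P_2001/P_1987) = 7102.77 × 1.551 = 11016.40.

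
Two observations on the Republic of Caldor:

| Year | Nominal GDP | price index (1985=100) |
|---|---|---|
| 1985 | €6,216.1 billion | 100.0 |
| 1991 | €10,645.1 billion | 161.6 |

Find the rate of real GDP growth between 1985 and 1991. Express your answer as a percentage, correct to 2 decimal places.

5.97%

Deflate each year: 1985 → 6216.1/1.000 = 6216.10; 1991 → 10645.1/1.616 = 6587.31.
So real GDP changed by 6587.31/6216.10 − 1 = 0.0597, i.e. 5.97%.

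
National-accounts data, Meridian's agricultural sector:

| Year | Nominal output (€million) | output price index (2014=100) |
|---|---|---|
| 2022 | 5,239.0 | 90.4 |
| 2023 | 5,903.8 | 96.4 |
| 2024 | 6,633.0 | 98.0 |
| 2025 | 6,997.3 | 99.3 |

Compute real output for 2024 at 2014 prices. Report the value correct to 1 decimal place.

Real output 2024 = 6633.0 / 0.980 = 6768.37.

€6,768.4 million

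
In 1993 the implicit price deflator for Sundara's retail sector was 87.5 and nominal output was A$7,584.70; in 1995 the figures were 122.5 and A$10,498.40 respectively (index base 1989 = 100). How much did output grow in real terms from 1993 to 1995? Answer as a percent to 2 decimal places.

-1.13%

Deflate each year: 1993 → 7584.70/0.875 = 8668.23; 1995 → 10498.40/1.225 = 8570.12.
So real output changed by 8570.12/8668.23 − 1 = -0.0113, i.e. -1.13%.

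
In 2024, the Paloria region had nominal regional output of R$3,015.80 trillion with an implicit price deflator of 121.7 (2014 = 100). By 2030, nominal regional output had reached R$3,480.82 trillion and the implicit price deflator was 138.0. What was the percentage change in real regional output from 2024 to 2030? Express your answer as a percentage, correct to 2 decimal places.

1.79%

Deflate each year: 2024 → 3015.80/1.217 = 2478.06; 2030 → 3480.82/1.380 = 2522.33.
So real regional output changed by 2522.33/2478.06 − 1 = 0.0179, i.e. 1.79%.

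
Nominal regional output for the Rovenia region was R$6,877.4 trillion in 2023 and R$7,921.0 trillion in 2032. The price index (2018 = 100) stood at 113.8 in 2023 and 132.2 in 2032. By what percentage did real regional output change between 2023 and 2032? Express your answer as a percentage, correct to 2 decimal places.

Real regional output 2023 = 6877.4 / 1.138 = 6043.41.
Real regional output 2032 = 7921.0 / 1.322 = 5991.68.
Real growth = 5991.68 / 6043.41 − 1 = -0.0086.

-0.86%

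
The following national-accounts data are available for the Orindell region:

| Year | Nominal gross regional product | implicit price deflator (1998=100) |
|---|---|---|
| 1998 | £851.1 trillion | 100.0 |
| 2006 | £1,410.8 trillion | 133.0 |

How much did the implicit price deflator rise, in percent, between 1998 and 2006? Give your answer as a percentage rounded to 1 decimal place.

33.0%

Price-level change = 133.0 / 100.0 − 1 = 0.3300.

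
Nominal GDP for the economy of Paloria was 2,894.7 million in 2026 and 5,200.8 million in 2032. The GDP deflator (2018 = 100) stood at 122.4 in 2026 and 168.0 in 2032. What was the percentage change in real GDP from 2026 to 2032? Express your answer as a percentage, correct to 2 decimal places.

30.90%

Deflate each year: 2026 → 2894.7/1.224 = 2364.95; 2032 → 5200.8/1.680 = 3095.71.
So real GDP changed by 3095.71/2364.95 − 1 = 0.3090, i.e. 30.90%.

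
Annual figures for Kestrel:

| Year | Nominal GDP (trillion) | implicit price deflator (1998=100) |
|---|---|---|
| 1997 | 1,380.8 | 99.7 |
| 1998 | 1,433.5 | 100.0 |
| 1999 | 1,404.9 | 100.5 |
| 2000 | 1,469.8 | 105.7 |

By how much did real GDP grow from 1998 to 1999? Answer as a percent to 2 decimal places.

-2.48%

Real GDP 1998 = 1433.5/1.000 = 1433.50.
Real GDP 1999 = 1404.9/1.005 = 1397.91.
Change = 1397.91/1433.50 − 1 = -0.0248.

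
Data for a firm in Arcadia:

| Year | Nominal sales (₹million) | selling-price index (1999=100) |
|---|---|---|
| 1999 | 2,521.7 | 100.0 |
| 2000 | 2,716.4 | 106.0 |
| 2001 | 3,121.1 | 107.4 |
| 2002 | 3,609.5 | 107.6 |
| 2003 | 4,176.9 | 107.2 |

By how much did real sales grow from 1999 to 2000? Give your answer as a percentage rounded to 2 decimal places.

1.62%

Real sales 1999 = 2521.7/1.000 = 2521.70.
Real sales 2000 = 2716.4/1.060 = 2562.64.
Change = 2562.64/2521.70 − 1 = 0.0162.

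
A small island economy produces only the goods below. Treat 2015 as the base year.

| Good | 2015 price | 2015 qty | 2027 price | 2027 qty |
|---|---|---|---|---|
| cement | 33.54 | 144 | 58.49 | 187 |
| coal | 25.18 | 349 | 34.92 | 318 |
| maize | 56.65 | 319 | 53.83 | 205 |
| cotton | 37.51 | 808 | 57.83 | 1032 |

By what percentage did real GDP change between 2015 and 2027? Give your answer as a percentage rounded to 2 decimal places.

Real GDP 2015 = Nominal GDP 2015 = 33.54·144 + 25.18·349 + 56.65·319 + 37.51·808 = 61997.01.
Real GDP 2027 (at 2015 prices) = 33.54·187 + 25.18·318 + 56.65·205 + 37.51·1032 = 64602.79.
Real growth = 64602.79/61997.01 − 1 = 0.0420.

4.20%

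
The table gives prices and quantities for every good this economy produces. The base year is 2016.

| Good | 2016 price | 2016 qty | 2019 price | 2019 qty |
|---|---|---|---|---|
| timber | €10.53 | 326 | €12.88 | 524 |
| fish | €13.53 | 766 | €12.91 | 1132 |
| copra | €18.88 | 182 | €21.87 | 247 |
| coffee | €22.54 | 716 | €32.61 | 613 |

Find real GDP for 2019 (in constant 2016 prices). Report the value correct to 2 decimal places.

Real GDP 2019 = Σ (p_2016 × q_2019) = 10.53·524 + 13.53·1132 + 18.88·247 + 22.54·613 = 39314.06.

€39314.06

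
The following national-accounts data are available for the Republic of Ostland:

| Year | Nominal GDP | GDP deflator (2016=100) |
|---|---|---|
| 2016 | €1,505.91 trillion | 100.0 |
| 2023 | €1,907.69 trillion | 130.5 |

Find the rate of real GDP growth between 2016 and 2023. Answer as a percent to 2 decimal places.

-2.93%

Real GDP 2016 = 1505.91 / 1.000 = 1505.91.
Real GDP 2023 = 1907.69 / 1.305 = 1461.83.
Real growth = 1461.83 / 1505.91 − 1 = -0.0293.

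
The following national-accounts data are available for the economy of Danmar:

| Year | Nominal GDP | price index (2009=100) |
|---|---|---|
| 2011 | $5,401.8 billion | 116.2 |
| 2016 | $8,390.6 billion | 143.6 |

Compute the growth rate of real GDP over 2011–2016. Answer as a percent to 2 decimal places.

Deflate each year: 2011 → 5401.8/1.162 = 4648.71; 2016 → 8390.6/1.436 = 5843.04.
So real GDP changed by 5843.04/4648.71 − 1 = 0.2569, i.e. 25.69%.

25.69%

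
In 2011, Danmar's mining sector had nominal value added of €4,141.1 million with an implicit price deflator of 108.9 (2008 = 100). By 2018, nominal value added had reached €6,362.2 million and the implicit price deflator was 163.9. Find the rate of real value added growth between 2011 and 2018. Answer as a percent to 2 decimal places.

Deflate each year: 2011 → 4141.1/1.089 = 3802.66; 2018 → 6362.2/1.639 = 3881.76.
So real value added changed by 3881.76/3802.66 − 1 = 0.0208, i.e. 2.08%.

2.08%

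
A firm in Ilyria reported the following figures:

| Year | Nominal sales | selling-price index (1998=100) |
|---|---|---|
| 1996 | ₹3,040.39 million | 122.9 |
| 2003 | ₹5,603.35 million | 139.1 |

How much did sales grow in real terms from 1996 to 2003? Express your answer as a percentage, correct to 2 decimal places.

62.83%

Deflate each year: 1996 → 3040.39/1.229 = 2473.87; 2003 → 5603.35/1.391 = 4028.29.
So real sales changed by 4028.29/2473.87 − 1 = 0.6283, i.e. 62.83%.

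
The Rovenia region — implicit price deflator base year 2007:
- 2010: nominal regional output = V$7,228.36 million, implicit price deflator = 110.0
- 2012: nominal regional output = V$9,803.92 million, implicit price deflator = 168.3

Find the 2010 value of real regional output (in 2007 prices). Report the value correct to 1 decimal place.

V$6,571.2 million

Real regional output = Nominal / (implicit price deflator/100) = 7228.36 / 1.100 = 6571.24.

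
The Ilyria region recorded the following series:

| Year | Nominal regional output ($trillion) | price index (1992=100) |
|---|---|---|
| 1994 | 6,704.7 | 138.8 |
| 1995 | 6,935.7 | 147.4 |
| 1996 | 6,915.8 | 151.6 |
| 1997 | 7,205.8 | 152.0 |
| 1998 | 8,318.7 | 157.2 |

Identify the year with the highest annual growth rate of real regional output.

1998

1995: real = 6935.7/1.474 = 4705.36; growth vs 1994 (4830.48) = -2.59%.
1996: real = 6915.8/1.516 = 4561.87; growth vs 1995 (4705.36) = -3.05%.
1997: real = 7205.8/1.520 = 4740.66; growth vs 1996 (4561.87) = 3.92%.
1998: real = 8318.7/1.572 = 5291.79; growth vs 1997 (4740.66) = 11.63%.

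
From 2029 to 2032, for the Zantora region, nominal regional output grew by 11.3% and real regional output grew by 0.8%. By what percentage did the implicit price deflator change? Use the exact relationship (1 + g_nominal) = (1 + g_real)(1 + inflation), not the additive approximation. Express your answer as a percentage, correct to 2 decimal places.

(1 + g_nom) = (1 + g_real)(1 + π), so π = 1.1130 / 1.0080 − 1 = 0.10417.

10.42%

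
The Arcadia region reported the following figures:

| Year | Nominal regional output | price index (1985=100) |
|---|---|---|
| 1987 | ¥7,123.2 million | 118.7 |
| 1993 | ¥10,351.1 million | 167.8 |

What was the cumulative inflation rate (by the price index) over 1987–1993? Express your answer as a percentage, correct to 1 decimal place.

41.4%

Price-level change = 167.8 / 118.7 − 1 = 0.4136.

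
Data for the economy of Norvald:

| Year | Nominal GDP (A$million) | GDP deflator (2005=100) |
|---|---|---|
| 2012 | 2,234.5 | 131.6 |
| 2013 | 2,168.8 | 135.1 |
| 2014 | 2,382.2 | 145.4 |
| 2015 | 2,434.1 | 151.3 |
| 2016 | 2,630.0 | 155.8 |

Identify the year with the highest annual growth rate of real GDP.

2016

2013: real = 2168.8/1.351 = 1605.33; growth vs 2012 (1697.95) = -5.45%.
2014: real = 2382.2/1.454 = 1638.38; growth vs 2013 (1605.33) = 2.06%.
2015: real = 2434.1/1.513 = 1608.79; growth vs 2014 (1638.38) = -1.81%.
2016: real = 2630.0/1.558 = 1688.06; growth vs 2015 (1608.79) = 4.93%.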